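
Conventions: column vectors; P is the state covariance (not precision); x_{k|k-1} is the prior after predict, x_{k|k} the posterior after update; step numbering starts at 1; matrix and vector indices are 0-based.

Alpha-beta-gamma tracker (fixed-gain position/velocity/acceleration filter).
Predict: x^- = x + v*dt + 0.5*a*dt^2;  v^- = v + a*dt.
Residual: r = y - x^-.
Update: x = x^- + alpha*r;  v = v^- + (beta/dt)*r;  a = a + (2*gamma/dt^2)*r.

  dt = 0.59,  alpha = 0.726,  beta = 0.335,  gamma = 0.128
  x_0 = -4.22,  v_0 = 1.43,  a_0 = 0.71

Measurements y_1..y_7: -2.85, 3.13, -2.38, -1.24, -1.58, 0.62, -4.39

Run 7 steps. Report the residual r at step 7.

step 1: x_pred=-3.2527  r=0.4027  x^+=-2.9603  v^+=2.0776  a^+=1.0062
step 2: x_pred=-1.5595  r=4.6895  x^+=1.8451  v^+=5.3339  a^+=4.4549
step 3: x_pred=5.7674  r=-8.1474  x^+=-0.1476  v^+=3.3362  a^+=-1.5369
step 4: x_pred=1.5532  r=-2.7932  x^+=-0.4747  v^+=0.8434  a^+=-3.5911
step 5: x_pred=-0.6021  r=-0.9779  x^+=-1.3120  v^+=-1.8306  a^+=-4.3103
step 6: x_pred=-3.1423  r=3.7623  x^+=-0.4109  v^+=-2.2375  a^+=-1.5434
step 7: x_pred=-1.9996  r=-2.3904  x^+=-3.7350  v^+=-4.5053  a^+=-3.3014

resid = -2.3904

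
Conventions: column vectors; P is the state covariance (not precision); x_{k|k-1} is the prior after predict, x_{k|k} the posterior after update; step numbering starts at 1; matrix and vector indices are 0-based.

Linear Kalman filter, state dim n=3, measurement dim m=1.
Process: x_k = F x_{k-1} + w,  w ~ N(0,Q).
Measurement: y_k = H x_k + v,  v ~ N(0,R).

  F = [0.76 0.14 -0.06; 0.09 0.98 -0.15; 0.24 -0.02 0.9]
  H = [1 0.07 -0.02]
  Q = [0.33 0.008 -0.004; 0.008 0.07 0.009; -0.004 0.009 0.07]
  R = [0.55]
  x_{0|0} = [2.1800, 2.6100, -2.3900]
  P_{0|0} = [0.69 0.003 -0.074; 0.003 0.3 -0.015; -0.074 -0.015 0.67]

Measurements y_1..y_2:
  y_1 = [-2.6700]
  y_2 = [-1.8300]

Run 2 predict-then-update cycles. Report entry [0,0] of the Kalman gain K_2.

step 1: x^-=[2.1656, 3.1125, -1.6800]  P^-=[0.7445 0.1147 0.0334; 0.1147 0.3857 -0.0883; 0.0334 -0.0883 0.6211]  S=[1.3116]  K=[0.5732; 0.1094; 0.0113]  nu=[-5.0871]  x^+=[-0.7505, 2.5561, -1.7375]  P^+=[0.3135 0.0325 0.0249; 0.0325 0.3700 -0.0900; 0.0249 -0.0900 0.6209]
step 2: x^-=[-0.1082, 2.6981, -1.7950]  P^-=[0.5267 0.1146 0.0245; 0.1146 0.4734 -0.1462; 0.0245 -0.1462 0.6049]  S=[1.0947]  K=[0.4880; 0.1376; 0.0019]  nu=[-1.9465]  x^+=[-1.0582, 2.4302, -1.7988]  P^+=[0.2660 0.0411 0.0234; 0.0411 0.4527 -0.1465; 0.0234 -0.1465 0.6049]

K[0,0] = 0.4880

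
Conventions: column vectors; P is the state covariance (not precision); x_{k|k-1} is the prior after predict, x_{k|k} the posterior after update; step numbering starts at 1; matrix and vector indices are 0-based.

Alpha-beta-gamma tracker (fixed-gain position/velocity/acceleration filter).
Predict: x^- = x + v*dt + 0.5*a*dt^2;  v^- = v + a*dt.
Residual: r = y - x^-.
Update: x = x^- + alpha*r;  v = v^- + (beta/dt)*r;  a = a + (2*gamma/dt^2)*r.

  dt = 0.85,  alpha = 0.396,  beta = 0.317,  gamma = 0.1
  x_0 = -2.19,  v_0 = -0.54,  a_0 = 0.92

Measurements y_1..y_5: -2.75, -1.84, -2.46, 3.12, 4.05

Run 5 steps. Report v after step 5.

step 1: x_pred=-2.3167  r=-0.4333  x^+=-2.4883  v^+=0.0804  a^+=0.8000
step 2: x_pred=-2.1309  r=0.2909  x^+=-2.0157  v^+=0.8689  a^+=0.8806
step 3: x_pred=-0.9590  r=-1.5010  x^+=-1.5534  v^+=1.0576  a^+=0.4651
step 4: x_pred=-0.4864  r=3.6064  x^+=0.9417  v^+=2.7979  a^+=1.4634
step 5: x_pred=3.8486  r=0.2014  x^+=3.9284  v^+=4.1169  a^+=1.5191

v_post = 4.1169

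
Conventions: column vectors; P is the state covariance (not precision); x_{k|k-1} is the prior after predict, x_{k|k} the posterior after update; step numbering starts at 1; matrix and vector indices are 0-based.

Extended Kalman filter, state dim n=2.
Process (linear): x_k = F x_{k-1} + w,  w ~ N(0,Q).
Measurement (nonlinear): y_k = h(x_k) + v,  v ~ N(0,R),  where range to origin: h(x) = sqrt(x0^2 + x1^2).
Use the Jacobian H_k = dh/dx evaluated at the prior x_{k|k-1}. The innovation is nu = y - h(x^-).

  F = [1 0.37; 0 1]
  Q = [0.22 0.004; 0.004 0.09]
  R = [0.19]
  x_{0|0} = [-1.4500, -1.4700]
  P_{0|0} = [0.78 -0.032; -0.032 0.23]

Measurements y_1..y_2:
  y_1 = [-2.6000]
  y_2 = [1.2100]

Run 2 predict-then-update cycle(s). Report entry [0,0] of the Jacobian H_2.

H_jac[0,0] = 0.9913

step 1: x^-=[-1.9939, -1.4700]  P^-=[1.0078 0.0571; 0.0571 0.3200]  H_jac=[-0.8049 -0.5934]  S=[1.0102]  K=[-0.8366; -0.2335]  nu=[-5.0772]  x^+=[2.2536, -0.2846]  P^+=[0.3008 -0.1402; -0.1402 0.2649]
step 2: x^-=[2.1483, -0.2846]  P^-=[0.4534 -0.0382; -0.0382 0.3549]  H_jac=[0.9913 -0.1313]  S=[0.6516]  K=[0.6974; -0.1296]  nu=[-0.9570]  x^+=[1.4808, -0.1605]  P^+=[0.1364 0.0207; 0.0207 0.3440]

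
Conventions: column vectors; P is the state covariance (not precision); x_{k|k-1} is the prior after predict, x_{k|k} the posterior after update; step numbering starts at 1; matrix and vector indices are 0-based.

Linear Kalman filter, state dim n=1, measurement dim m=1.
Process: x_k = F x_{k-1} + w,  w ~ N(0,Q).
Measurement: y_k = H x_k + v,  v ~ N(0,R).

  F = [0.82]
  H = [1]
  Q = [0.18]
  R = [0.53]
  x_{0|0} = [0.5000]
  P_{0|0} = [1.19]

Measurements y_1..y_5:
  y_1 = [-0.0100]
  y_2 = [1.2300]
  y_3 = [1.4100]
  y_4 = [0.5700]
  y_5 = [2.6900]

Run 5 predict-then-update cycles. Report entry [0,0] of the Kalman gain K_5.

step 1: x^-=[0.4100]  P^-=[0.9802]  S=[1.5102]  K=[0.6490]  nu=[-0.4200]  x^+=[0.1374]  P^+=[0.3440]
step 2: x^-=[0.1127]  P^-=[0.4113]  S=[0.9413]  K=[0.4369]  nu=[1.1173]  x^+=[0.6009]  P^+=[0.2316]
step 3: x^-=[0.4927]  P^-=[0.3357]  S=[0.8657]  K=[0.3878]  nu=[0.9173]  x^+=[0.8484]  P^+=[0.2055]
step 4: x^-=[0.6957]  P^-=[0.3182]  S=[0.8482]  K=[0.3751]  nu=[-0.1257]  x^+=[0.6486]  P^+=[0.1988]
step 5: x^-=[0.5318]  P^-=[0.3137]  S=[0.8437]  K=[0.3718]  nu=[2.1582]  x^+=[1.3342]  P^+=[0.1971]

K[0,0] = 0.3718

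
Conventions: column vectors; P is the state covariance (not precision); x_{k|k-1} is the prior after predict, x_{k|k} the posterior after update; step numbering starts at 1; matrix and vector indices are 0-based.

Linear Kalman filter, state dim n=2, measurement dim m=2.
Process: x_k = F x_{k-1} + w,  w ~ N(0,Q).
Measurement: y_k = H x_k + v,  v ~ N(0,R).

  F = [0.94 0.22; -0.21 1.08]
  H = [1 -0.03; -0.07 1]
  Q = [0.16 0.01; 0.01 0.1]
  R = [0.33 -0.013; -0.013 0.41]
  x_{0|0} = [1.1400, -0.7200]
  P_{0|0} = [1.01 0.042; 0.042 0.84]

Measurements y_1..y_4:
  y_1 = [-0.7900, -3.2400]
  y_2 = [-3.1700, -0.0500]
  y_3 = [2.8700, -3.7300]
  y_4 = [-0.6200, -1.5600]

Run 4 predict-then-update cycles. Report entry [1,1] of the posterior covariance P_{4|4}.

P_post[1,1] = 0.1802

step 1: x^-=[0.9132, -1.0170]  P^-=[1.1105 0.0509; 0.0509 1.1053]  S=[1.4384 -0.0729; -0.0729 1.5136]  K=[0.7719 0.0194; 0.0493 0.7303]  nu=[-1.7337, -2.1591]  x^+=[-0.4671, -2.6792]  P^+=[0.2550 0.0158; 0.0158 0.2999]
step 2: x^-=[-1.0285, -2.7955]  P^-=[0.4063 0.0462; 0.0462 0.4538]  S=[0.7340 -0.0087; -0.0087 0.8594]  K=[0.5520 0.0263; 0.0507 0.5249]  nu=[-2.2254, 2.6735]  x^+=[-2.1867, -1.5050]  P^+=[0.1823 0.0164; 0.0164 0.2157]
step 3: x^-=[-2.3866, -1.1662]  P^-=[0.3383 0.0411; 0.0411 0.3522]  S=[0.6662 -0.0060; -0.0060 0.7581]  K=[0.5062 0.0270; 0.0500 0.4612]  nu=[5.2216, -2.7309]  x^+=[0.1830, -2.1643]  P^+=[0.1672 0.0162; 0.0162 0.1896]
step 4: x^-=[-0.3041, -2.3759]  P^-=[0.3236 0.0377; 0.0377 0.3211]  S=[0.6516 -0.0075; -0.0075 0.7274]  K=[0.4952 0.0258; 0.0482 0.4383]  nu=[-0.3871, 0.7946]  x^+=[-0.4753, -2.0462]  P^+=[0.1635 0.0156; 0.0156 0.1802]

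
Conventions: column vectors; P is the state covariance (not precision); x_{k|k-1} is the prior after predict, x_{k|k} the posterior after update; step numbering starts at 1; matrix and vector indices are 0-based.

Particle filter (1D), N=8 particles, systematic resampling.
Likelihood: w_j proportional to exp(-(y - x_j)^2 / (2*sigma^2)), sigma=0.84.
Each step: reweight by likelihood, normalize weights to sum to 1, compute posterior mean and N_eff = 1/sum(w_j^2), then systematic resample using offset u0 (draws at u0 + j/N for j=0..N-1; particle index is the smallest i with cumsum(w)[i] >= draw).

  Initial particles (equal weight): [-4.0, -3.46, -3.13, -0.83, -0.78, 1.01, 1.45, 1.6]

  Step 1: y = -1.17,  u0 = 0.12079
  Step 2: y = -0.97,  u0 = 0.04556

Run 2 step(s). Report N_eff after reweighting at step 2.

N_eff = 7.0317

step 1: w=[0.0018, 0.0124, 0.0335, 0.4703, 0.4583, 0.0176, 0.0039, 0.0022]  mean=-0.8757  Neff=2.3107  idx=[3, 3, 3, 3, 4, 4, 4, 6]
step 2: w=[0.1432, 0.1432, 0.1432, 0.1432, 0.1416, 0.1416, 0.1416, 0.0023]  mean=-0.8035  Neff=7.0317  idx=[0, 1, 2, 2, 3, 4, 5, 6]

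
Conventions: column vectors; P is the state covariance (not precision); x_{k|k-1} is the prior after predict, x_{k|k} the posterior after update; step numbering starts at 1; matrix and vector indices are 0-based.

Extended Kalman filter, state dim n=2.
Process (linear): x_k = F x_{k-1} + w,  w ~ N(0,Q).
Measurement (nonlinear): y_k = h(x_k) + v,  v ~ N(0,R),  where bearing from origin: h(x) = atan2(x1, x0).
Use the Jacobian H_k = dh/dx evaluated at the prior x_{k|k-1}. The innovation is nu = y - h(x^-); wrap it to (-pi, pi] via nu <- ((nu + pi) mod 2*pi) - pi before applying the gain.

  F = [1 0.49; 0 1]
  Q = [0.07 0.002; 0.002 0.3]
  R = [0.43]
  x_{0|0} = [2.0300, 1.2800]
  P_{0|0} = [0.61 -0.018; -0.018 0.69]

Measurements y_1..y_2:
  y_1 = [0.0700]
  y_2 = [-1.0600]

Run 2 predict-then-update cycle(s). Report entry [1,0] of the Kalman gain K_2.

step 1: x^-=[2.6572, 1.2800]  P^-=[0.8280 0.3221; 0.3221 0.9900]  H_jac=[-0.1471 0.3055]  S=[0.5113]  K=[-0.0459; 0.4987]  nu=[-0.3789]  x^+=[2.6746, 1.0910]  P^+=[0.8270 0.3338; 0.3338 0.8628]
step 2: x^-=[3.2092, 1.0910]  P^-=[1.4312 0.7586; 0.7586 1.1628]  H_jac=[-0.0950 0.2793]  S=[0.4934]  K=[0.1540; 0.5123]  nu=[-1.3877]  x^+=[2.9955, 0.3801]  P^+=[1.4195 0.7197; 0.7197 1.0333]

K[1,0] = 0.5123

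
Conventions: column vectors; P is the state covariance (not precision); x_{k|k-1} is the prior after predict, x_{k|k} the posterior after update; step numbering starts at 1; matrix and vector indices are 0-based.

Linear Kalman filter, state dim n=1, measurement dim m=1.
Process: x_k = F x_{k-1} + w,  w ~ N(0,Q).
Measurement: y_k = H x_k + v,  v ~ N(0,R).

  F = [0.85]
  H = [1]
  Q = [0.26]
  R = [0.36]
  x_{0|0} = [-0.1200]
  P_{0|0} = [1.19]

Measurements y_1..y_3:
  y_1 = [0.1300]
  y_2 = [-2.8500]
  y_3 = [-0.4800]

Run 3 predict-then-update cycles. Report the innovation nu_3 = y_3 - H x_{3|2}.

step 1: x^-=[-0.1020]  P^-=[1.1198]  S=[1.4798]  K=[0.7567]  nu=[0.2320]  x^+=[0.0736]  P^+=[0.2724]
step 2: x^-=[0.0625]  P^-=[0.4568]  S=[0.8168]  K=[0.5593]  nu=[-2.9125]  x^+=[-1.5664]  P^+=[0.2013]
step 3: x^-=[-1.3314]  P^-=[0.4055]  S=[0.7655]  K=[0.5297]  nu=[0.8514]  x^+=[-0.8804]  P^+=[0.1907]

innov = [0.8514]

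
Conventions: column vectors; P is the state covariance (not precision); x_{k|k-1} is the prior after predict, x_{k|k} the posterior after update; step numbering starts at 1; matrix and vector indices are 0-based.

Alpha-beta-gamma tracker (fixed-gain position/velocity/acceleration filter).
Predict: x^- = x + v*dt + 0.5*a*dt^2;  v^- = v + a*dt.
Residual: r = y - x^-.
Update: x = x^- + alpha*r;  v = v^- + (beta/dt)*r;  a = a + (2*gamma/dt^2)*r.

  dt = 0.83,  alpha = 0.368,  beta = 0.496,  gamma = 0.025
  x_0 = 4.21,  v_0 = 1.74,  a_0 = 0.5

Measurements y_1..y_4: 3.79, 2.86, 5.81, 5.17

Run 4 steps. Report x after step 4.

step 1: x_pred=5.8264  r=-2.0364  x^+=5.0770  v^+=0.9381  a^+=0.3522
step 2: x_pred=5.9769  r=-3.1169  x^+=4.8299  v^+=-0.6323  a^+=0.1260
step 3: x_pred=4.3485  r=1.4615  x^+=4.8863  v^+=0.3457  a^+=0.2320
step 4: x_pred=5.2532  r=-0.0832  x^+=5.2226  v^+=0.4886  a^+=0.2260

x_post = 5.2226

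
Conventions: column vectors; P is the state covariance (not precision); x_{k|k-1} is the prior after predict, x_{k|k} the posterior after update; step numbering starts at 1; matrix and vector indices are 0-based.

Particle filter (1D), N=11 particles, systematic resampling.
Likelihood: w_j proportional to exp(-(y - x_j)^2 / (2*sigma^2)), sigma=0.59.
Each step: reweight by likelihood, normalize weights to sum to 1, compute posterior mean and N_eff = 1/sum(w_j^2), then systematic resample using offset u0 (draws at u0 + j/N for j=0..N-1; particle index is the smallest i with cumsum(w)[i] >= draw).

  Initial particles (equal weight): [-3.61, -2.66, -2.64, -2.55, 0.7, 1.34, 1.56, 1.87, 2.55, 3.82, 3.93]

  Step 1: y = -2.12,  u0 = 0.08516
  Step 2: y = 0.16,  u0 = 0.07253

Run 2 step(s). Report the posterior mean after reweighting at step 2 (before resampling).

post_mean = -2.5936

step 1: w=[0.0192, 0.3068, 0.3163, 0.3576, 0.0000, 0.0000, 0.0000, 0.0000, 0.0000, 0.0000, 0.0000]  mean=-2.6326  Neff=3.1011  idx=[1, 1, 1, 2, 2, 2, 2, 3, 3, 3, 3]
step 2: w=[0.0579, 0.0579, 0.0579, 0.0680, 0.0680, 0.0680, 0.0680, 0.1386, 0.1386, 0.1386, 0.1386]  mean=-2.5936  Neff=9.4885  idx=[1, 2, 4, 5, 6, 7, 8, 8, 9, 10, 10]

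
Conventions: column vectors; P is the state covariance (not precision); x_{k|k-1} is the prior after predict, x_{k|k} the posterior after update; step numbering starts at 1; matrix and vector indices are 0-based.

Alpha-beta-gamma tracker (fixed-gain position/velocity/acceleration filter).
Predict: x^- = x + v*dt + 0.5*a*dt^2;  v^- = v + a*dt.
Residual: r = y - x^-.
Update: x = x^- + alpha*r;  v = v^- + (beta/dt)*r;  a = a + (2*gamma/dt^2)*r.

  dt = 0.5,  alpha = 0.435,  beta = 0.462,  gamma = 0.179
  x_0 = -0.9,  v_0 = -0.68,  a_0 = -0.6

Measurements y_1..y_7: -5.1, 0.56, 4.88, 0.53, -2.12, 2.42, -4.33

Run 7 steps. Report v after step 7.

step 1: x_pred=-1.3150  r=-3.7850  x^+=-2.9615  v^+=-4.4773  a^+=-6.0201
step 2: x_pred=-5.9527  r=6.5127  x^+=-3.1197  v^+=-1.4697  a^+=3.3060
step 3: x_pred=-3.4413  r=8.3213  x^+=0.1785  v^+=7.8721  a^+=15.2220
step 4: x_pred=6.0173  r=-5.4873  x^+=3.6303  v^+=10.4129  a^+=7.3642
step 5: x_pred=9.7573  r=-11.8773  x^+=4.5907  v^+=3.1204  a^+=-9.6441
step 6: x_pred=4.9453  r=-2.5253  x^+=3.8468  v^+=-4.0351  a^+=-13.2604
step 7: x_pred=0.1717  r=-4.5017  x^+=-1.7865  v^+=-14.8249  a^+=-19.7068

v_post = -14.8249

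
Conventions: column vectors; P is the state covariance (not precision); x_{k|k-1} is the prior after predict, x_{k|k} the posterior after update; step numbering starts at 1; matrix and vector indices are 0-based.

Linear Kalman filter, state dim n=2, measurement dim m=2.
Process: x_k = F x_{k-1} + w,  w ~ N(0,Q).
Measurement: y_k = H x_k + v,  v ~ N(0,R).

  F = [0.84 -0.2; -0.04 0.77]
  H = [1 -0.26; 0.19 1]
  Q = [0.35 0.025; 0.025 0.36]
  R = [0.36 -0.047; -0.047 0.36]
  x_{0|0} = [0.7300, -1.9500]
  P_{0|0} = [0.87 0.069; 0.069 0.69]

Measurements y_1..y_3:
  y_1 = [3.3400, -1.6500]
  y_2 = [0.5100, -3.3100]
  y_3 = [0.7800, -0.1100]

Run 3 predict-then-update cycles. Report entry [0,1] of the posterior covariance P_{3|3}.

step 1: x^-=[1.0032, -1.5307]  P^-=[0.9683 -0.0653; -0.0653 0.7662]  S=[1.4140 -0.1243; -0.1243 1.1364]  K=[0.7128 0.1824; -0.1300 0.6491]  nu=[1.9388, -0.3099]  x^+=[2.3287, -1.9839]  P^+=[0.2443 -0.0143; -0.0143 0.2425]
step 2: x^-=[2.3529, -1.6208]  P^-=[0.5369 -0.0299; -0.0299 0.5051]  S=[0.9466 -0.1047; -0.1047 0.8731]  K=[0.5924 0.1537; -0.1085 0.5590]  nu=[-2.2643, -2.1363]  x^+=[0.6833, -2.5693]  P^+=[0.2032 -0.0111; -0.0111 0.2084]
step 3: x^-=[1.0878, -2.0057]  P^-=[0.5054 -0.0212; -0.0212 0.4846]  S=[0.9092 -0.0971; -0.0971 0.8548]  K=[0.5783 0.1532; -0.1031 0.5505]  nu=[-0.8293, 1.6890]  x^+=[0.8670, -0.9904]  P^+=[0.1985 -0.0097; -0.0097 0.2049]

P_post[0,1] = -0.0097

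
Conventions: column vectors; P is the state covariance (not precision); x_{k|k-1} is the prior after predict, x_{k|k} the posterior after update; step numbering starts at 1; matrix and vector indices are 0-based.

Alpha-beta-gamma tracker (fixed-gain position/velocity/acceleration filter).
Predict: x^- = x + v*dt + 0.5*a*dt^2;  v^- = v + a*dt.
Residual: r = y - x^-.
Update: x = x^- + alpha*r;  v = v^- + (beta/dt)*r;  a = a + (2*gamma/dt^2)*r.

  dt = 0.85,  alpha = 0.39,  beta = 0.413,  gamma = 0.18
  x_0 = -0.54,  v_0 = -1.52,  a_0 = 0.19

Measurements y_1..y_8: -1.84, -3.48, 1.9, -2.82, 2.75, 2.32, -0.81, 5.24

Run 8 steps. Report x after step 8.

step 1: x_pred=-1.7634  r=-0.0766  x^+=-1.7933  v^+=-1.3957  a^+=0.1518
step 2: x_pred=-2.9248  r=-0.5552  x^+=-3.1413  v^+=-1.5365  a^+=-0.1248
step 3: x_pred=-4.4924  r=6.3924  x^+=-1.9994  v^+=1.4634  a^+=3.0603
step 4: x_pred=0.3500  r=-3.1700  x^+=-0.8863  v^+=2.5244  a^+=1.4808
step 5: x_pred=1.7944  r=0.9556  x^+=2.1671  v^+=4.2474  a^+=1.9569
step 6: x_pred=6.4843  r=-4.1643  x^+=4.8602  v^+=3.8874  a^+=-0.1180
step 7: x_pred=8.1219  r=-8.9319  x^+=4.6384  v^+=-0.5527  a^+=-4.5685
step 8: x_pred=2.5183  r=2.7217  x^+=3.5797  v^+=-3.1135  a^+=-3.2123

x_post = 3.5797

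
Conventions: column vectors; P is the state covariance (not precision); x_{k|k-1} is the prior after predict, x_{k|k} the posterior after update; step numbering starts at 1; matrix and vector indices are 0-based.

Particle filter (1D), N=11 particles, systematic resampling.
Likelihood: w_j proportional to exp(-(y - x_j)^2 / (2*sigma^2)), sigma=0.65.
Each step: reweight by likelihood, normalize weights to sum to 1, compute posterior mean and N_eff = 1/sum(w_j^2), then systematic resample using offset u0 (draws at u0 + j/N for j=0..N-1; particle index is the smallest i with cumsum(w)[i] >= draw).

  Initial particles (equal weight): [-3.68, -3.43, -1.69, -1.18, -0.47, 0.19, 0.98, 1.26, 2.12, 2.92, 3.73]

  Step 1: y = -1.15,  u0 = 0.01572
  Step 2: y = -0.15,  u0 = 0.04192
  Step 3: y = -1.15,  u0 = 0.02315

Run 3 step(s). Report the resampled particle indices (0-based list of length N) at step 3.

resampled_idx = [0, 1, 1, 2, 3, 3, 5, 6, 7, 8, 10]

step 1: w=[0.0002, 0.0009, 0.2934, 0.4139, 0.2397, 0.0495, 0.0019, 0.0004, 0.0000, 0.0000, 0.0000]  mean=-1.0889  Neff=3.1512  idx=[2, 2, 2, 2, 3, 3, 3, 3, 4, 4, 4]
step 2: w=[0.0150, 0.0150, 0.0150, 0.0150, 0.0705, 0.0705, 0.0705, 0.0705, 0.2193, 0.2193, 0.2193]  mean=-0.7433  Neff=6.0562  idx=[2, 5, 6, 7, 8, 8, 9, 9, 9, 10, 10]
step 3: w=[0.0913, 0.1288, 0.1288, 0.1288, 0.0746, 0.0746, 0.0746, 0.0746, 0.0746, 0.0746, 0.0746]  mean=-0.8558  Neff=10.3008  idx=[0, 1, 1, 2, 3, 3, 5, 6, 7, 8, 10]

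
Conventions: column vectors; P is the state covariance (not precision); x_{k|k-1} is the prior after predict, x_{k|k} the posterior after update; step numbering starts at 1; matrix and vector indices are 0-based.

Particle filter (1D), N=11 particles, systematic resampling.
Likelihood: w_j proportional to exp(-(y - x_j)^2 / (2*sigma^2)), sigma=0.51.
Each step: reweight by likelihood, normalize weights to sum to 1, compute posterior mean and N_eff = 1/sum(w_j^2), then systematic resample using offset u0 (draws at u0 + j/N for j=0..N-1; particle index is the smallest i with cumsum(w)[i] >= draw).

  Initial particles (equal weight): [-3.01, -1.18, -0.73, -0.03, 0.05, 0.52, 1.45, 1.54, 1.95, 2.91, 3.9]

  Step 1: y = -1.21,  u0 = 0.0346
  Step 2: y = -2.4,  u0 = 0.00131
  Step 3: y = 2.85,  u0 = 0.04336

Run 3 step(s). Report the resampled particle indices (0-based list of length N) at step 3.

resampled_idx = [0, 1, 2, 3, 4, 5, 6, 7, 8, 9, 10]

step 1: w=[0.0011, 0.5667, 0.3645, 0.0391, 0.0268, 0.0018, 0.0000, 0.0000, 0.0000, 0.0000, 0.0000]  mean=-0.9370  Neff=2.1918  idx=[1, 1, 1, 1, 1, 1, 2, 2, 2, 2, 3]
step 2: w=[0.1580, 0.1580, 0.1580, 0.1580, 0.1580, 0.1580, 0.0130, 0.0130, 0.0130, 0.0130, 0.0001]  mean=-1.1566  Neff=6.6456  idx=[0, 0, 1, 1, 2, 2, 3, 4, 4, 5, 5]
step 3: w=[0.0909, 0.0909, 0.0909, 0.0909, 0.0909, 0.0909, 0.0909, 0.0909, 0.0909, 0.0909, 0.0909]  mean=-1.1800  Neff=11.0000  idx=[0, 1, 2, 3, 4, 5, 6, 7, 8, 9, 10]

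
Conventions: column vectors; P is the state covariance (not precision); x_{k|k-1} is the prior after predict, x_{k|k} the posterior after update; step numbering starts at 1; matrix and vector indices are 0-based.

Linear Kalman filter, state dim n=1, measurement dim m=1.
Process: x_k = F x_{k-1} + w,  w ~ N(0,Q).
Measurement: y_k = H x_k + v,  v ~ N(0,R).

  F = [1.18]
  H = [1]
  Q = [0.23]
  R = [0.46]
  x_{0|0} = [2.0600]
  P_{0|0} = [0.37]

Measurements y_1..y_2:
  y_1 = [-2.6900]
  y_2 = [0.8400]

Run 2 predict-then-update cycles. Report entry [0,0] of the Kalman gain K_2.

K[0,0] = 0.5764

step 1: x^-=[2.4308]  P^-=[0.7452]  S=[1.2052]  K=[0.6183]  nu=[-5.1208]  x^+=[-0.7355]  P^+=[0.2844]
step 2: x^-=[-0.8679]  P^-=[0.6260]  S=[1.0860]  K=[0.5764]  nu=[1.7079]  x^+=[0.1166]  P^+=[0.2652]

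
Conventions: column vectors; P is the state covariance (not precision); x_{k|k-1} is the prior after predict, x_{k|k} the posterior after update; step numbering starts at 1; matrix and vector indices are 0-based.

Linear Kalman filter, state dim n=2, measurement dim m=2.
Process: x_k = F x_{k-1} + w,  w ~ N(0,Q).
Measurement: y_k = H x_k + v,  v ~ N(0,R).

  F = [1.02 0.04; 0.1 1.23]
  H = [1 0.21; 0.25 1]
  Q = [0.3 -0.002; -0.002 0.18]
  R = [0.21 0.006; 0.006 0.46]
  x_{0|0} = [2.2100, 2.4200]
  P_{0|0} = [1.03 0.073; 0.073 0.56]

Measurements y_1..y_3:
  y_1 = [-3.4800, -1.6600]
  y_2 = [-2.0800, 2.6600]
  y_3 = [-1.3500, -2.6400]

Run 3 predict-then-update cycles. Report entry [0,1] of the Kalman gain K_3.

K[0,1] = -0.0666

step 1: x^-=[2.3510, 3.1976]  P^-=[1.3785 0.2225; 0.2225 1.0555]  S=[1.7285 0.8064; 0.8064 1.7129]  K=[0.8587 -0.0732; -0.0586 0.6762]  nu=[-6.5025, -5.4454]  x^+=[-2.8341, -0.1040]  P^+=[0.1962 -0.0776; -0.0776 0.3301]
step 2: x^-=[-2.8949, -0.4114]  P^-=[0.4983 -0.0634; -0.0634 0.6623]  S=[0.7109 0.2030; 0.2030 1.1218]  K=[0.7030 -0.0726; -0.0612 0.5874]  nu=[0.9013, 3.7951]  x^+=[-2.5370, 1.7626]  P^+=[0.1618 -0.0696; -0.0696 0.2872]
step 3: x^-=[-2.5172, 1.9143]  P^-=[0.4631 -0.0590; -0.0590 0.5990]  S=[0.6748 0.1855; 0.1855 1.0585]  K=[0.6863 -0.0666; -0.0554 0.5617]  nu=[0.7652, -3.9250]  x^+=[-1.7305, -0.3329]  P^+=[0.1576 -0.0659; -0.0659 0.2745]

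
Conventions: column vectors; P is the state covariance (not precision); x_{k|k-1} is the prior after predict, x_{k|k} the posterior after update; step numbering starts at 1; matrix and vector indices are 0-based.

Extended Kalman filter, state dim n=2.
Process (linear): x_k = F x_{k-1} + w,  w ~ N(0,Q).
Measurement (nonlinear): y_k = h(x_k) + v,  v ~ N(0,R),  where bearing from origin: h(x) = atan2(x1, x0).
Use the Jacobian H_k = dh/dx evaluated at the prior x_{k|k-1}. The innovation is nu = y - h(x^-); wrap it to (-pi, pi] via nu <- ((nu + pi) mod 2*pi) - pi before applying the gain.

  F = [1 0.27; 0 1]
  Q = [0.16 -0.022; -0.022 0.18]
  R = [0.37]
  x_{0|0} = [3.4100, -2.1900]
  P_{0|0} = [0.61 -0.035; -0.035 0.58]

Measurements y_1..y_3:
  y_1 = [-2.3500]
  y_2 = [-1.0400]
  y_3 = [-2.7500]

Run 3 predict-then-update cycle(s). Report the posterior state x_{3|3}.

x_post = [-0.3363, -3.3560]

step 1: x^-=[2.8187, -2.1900]  P^-=[0.7934 0.0996; 0.0996 0.7600]  H_jac=[0.1719 0.2212]  S=[0.4382]  K=[0.3615; 0.4227]  nu=[-1.6895]  x^+=[2.2080, -2.9042]  P^+=[0.7361 0.0326; 0.0326 0.6817]
step 2: x^-=[1.4239, -2.9042]  P^-=[0.9634 0.1947; 0.1947 0.8617]  H_jac=[0.2776 0.1361]  S=[0.4749]  K=[0.6189; 0.3607]  nu=[0.0750]  x^+=[1.4703, -2.8772]  P^+=[0.7815 0.0887; 0.0887 0.7999]
step 3: x^-=[0.6934, -2.8772]  P^-=[1.0477 0.2826; 0.2826 0.9799]  H_jac=[0.3285 0.0792]  S=[0.5039]  K=[0.7274; 0.3382]  nu=[-1.4157]  x^+=[-0.3363, -3.3560]  P^+=[0.7811 0.1587; 0.1587 0.9223]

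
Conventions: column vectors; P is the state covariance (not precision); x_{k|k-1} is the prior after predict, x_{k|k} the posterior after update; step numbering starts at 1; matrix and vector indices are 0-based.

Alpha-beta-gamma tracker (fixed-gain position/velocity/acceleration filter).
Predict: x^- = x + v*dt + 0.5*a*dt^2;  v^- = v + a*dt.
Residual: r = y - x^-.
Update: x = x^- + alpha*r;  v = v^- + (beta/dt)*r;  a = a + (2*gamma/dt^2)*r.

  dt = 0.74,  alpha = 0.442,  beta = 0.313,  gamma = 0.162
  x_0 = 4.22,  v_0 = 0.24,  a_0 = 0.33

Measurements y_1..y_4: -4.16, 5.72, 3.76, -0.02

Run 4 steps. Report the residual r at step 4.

step 1: x_pred=4.4880  r=-8.6480  x^+=0.6656  v^+=-3.1737  a^+=-4.7868
step 2: x_pred=-2.9936  r=8.7136  x^+=0.8578  v^+=-3.0303  a^+=0.3688
step 3: x_pred=-1.2836  r=5.0436  x^+=0.9457  v^+=-0.6240  a^+=3.3530
step 4: x_pred=1.4019  r=-1.4219  x^+=0.7734  v^+=1.2557  a^+=2.5116

resid = -1.4219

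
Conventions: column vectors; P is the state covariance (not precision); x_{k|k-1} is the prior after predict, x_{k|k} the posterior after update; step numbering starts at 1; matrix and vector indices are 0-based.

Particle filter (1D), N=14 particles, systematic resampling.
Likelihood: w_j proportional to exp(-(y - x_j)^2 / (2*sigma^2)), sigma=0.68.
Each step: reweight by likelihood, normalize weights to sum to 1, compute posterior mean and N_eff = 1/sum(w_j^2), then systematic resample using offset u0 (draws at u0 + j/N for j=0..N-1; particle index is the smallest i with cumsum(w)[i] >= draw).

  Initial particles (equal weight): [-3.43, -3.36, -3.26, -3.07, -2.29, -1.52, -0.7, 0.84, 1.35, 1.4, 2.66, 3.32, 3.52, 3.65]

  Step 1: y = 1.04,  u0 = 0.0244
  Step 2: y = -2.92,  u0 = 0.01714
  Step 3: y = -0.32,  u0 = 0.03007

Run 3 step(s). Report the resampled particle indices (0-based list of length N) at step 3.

step 1: w=[0.0000, 0.0000, 0.0000, 0.0000, 0.0000, 0.0003, 0.0134, 0.3383, 0.3184, 0.3070, 0.0207, 0.0013, 0.0005, 0.0002]  mean=1.1957  Neff=3.2188  idx=[7, 7, 7, 7, 7, 8, 8, 8, 8, 8, 9, 9, 9, 9]
step 2: w=[0.1965, 0.1965, 0.1965, 0.1965, 0.1965, 0.0023, 0.0023, 0.0023, 0.0023, 0.0023, 0.0015, 0.0015, 0.0015, 0.0015]  mean=0.8493  Neff=5.1800  idx=[0, 0, 0, 1, 1, 1, 2, 2, 2, 3, 3, 4, 4, 4]
step 3: w=[0.0714, 0.0714, 0.0714, 0.0714, 0.0714, 0.0714, 0.0714, 0.0714, 0.0714, 0.0714, 0.0714, 0.0714, 0.0714, 0.0714]  mean=0.8400  Neff=14.0000  idx=[0, 1, 2, 3, 4, 5, 6, 7, 8, 9, 10, 11, 12, 13]

resampled_idx = [0, 1, 2, 3, 4, 5, 6, 7, 8, 9, 10, 11, 12, 13]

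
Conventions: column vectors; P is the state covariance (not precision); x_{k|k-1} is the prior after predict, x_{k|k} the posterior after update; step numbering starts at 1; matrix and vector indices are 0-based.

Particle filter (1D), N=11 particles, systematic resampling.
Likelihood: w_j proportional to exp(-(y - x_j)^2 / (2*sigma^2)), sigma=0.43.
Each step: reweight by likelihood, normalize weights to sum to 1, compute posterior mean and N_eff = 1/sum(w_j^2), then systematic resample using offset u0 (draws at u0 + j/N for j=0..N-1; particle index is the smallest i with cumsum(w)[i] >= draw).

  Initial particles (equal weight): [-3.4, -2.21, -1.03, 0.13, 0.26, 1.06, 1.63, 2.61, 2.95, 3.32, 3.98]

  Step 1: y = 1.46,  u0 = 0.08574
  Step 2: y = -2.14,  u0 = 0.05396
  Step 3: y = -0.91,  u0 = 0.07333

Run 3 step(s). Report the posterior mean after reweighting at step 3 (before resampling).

post_mean = 1.0600

step 1: w=[0.0000, 0.0000, 0.0000, 0.0051, 0.0125, 0.3973, 0.5664, 0.0171, 0.0015, 0.0001, 0.0000]  mean=1.3976  Neff=2.0871  idx=[5, 5, 5, 5, 6, 6, 6, 6, 6, 6, 7]
step 2: w=[0.2500, 0.2500, 0.2500, 0.2500, 0.0000, 0.0000, 0.0000, 0.0000, 0.0000, 0.0000, 0.0000]  mean=1.0600  Neff=4.0003  idx=[0, 0, 0, 1, 1, 2, 2, 2, 3, 3, 3]
step 3: w=[0.0909, 0.0909, 0.0909, 0.0909, 0.0909, 0.0909, 0.0909, 0.0909, 0.0909, 0.0909, 0.0909]  mean=1.0600  Neff=11.0000  idx=[0, 1, 2, 3, 4, 5, 6, 7, 8, 9, 10]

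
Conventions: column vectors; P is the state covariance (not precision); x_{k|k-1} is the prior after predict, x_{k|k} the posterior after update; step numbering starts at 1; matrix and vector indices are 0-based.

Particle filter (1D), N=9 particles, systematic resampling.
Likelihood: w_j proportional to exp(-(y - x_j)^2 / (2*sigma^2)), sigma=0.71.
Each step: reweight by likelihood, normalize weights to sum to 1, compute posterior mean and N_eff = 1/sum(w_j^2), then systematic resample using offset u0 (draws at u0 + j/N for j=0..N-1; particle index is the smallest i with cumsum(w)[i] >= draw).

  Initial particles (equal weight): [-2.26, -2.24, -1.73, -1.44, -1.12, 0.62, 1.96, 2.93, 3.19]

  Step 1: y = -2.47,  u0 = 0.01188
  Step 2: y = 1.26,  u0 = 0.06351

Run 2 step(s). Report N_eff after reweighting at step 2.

N_eff = 1.9010

step 1: w=[0.3190, 0.3163, 0.1936, 0.1164, 0.0547, 0.0000, 0.0000, 0.0000, 0.0000]  mean=-1.9932  Neff=3.9088  idx=[0, 0, 0, 1, 1, 1, 2, 2, 3]
step 2: w=[0.0044, 0.0044, 0.0044, 0.0051, 0.0051, 0.0051, 0.1361, 0.1361, 0.6992]  mean=-1.5421  Neff=1.9010  idx=[6, 7, 7, 8, 8, 8, 8, 8, 8]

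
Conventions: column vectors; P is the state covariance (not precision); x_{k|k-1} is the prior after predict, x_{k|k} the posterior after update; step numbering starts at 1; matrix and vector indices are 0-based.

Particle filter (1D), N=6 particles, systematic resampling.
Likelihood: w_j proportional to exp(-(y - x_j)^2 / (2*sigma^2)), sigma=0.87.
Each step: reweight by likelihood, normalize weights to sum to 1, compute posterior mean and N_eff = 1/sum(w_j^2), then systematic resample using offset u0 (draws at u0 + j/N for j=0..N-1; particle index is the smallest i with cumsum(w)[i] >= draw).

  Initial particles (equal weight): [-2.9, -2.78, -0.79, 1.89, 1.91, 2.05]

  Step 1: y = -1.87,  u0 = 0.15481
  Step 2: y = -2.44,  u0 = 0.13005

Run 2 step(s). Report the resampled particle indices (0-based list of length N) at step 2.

step 1: w=[0.3226, 0.3763, 0.3009, 0.0001, 0.0001, 0.0000]  mean=-2.2192  Neff=2.9740  idx=[0, 0, 1, 1, 2, 2]
step 2: w=[0.2216, 0.2216, 0.2362, 0.2362, 0.0422, 0.0422]  mean=-2.6652  Neff=4.6871  idx=[0, 1, 2, 2, 3, 5]

resampled_idx = [0, 1, 2, 2, 3, 5]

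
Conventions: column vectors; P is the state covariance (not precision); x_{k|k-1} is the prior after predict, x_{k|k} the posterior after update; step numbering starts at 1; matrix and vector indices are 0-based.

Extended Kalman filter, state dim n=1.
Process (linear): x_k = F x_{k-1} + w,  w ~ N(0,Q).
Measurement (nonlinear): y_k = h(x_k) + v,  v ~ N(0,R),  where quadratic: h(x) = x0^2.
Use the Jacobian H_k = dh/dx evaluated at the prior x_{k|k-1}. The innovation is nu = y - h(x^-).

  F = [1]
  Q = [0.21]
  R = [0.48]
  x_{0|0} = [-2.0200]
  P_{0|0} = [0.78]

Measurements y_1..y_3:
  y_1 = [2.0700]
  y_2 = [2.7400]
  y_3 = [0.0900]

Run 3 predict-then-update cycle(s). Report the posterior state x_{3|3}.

x_post = [-0.9659]

step 1: x^-=[-2.0200]  P^-=[0.9900]  H_jac=[-4.0400]  S=[16.6384]  K=[-0.2404]  nu=[-2.0104]  x^+=[-1.5367]  P^+=[0.0286]
step 2: x^-=[-1.5367]  P^-=[0.2386]  H_jac=[-3.0735]  S=[2.7335]  K=[-0.2682]  nu=[0.3785]  x^+=[-1.6382]  P^+=[0.0419]
step 3: x^-=[-1.6382]  P^-=[0.2519]  H_jac=[-3.2765]  S=[3.1842]  K=[-0.2592]  nu=[-2.5938]  x^+=[-0.9659]  P^+=[0.0380]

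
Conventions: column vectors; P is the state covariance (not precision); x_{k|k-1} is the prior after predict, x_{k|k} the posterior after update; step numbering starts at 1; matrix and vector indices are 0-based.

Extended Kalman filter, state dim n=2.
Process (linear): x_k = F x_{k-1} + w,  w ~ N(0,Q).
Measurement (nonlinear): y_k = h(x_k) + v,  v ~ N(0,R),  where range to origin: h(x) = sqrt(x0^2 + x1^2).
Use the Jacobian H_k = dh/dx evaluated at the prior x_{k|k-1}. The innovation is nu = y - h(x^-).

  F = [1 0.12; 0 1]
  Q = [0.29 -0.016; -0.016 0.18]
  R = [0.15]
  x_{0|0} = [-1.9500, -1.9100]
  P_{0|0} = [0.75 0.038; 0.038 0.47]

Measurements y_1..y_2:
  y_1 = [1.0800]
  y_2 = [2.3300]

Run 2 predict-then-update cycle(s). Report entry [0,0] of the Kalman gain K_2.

K[0,0] = -0.4011

step 1: x^-=[-2.1792, -1.9100]  P^-=[1.0559 0.0784; 0.0784 0.6500]  H_jac=[-0.7520 -0.6591]  S=[1.1073]  K=[-0.7638; -0.4402]  nu=[-1.8178]  x^+=[-0.7908, -1.1099]  P^+=[0.4099 -0.2939; -0.2939 0.4355]
step 2: x^-=[-0.9240, -1.1099]  P^-=[0.6357 -0.2576; -0.2576 0.6155]  H_jac=[-0.6398 -0.7685]  S=[0.5204]  K=[-0.4011; -0.5922]  nu=[0.8859]  x^+=[-1.2793, -1.6345]  P^+=[0.5519 -0.3812; -0.3812 0.4330]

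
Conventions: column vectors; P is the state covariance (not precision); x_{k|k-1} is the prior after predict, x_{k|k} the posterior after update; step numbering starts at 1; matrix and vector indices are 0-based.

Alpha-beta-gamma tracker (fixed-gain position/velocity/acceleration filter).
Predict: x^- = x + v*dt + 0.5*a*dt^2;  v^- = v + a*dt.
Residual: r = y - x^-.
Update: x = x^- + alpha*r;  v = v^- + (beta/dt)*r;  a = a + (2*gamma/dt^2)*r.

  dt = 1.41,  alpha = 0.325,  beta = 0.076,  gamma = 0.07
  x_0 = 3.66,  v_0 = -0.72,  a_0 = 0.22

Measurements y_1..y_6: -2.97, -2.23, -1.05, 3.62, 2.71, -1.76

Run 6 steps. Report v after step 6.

v_post = 0.5969

step 1: x_pred=2.8635  r=-5.8335  x^+=0.9676  v^+=-0.7242  a^+=-0.1908
step 2: x_pred=-0.2432  r=-1.9868  x^+=-0.8889  v^+=-1.1003  a^+=-0.3307
step 3: x_pred=-2.7691  r=1.7191  x^+=-2.2104  v^+=-1.4740  a^+=-0.2096
step 4: x_pred=-4.4971  r=8.1171  x^+=-1.8590  v^+=-1.3320  a^+=0.3620
step 5: x_pred=-3.3774  r=6.0874  x^+=-1.3990  v^+=-0.4936  a^+=0.7906
step 6: x_pred=-1.3090  r=-0.4510  x^+=-1.4556  v^+=0.5969  a^+=0.7589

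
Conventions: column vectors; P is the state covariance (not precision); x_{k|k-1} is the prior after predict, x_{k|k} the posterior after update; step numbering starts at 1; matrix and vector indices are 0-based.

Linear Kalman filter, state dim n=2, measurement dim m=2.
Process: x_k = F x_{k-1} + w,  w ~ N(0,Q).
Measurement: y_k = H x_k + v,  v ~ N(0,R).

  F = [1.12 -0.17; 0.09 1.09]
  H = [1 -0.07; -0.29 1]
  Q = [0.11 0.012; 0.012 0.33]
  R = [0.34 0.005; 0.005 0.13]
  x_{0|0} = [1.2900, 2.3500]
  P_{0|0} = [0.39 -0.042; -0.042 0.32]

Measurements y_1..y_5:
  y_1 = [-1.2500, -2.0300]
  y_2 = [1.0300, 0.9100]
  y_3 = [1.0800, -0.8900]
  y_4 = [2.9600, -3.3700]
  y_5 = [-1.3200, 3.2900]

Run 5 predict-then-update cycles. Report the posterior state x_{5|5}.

x_post = [0.6732, 2.1935]

step 1: x^-=[1.0453, 2.6776]  P^-=[0.6245 -0.0586; -0.0586 0.7051]  S=[0.9761 -0.2853; -0.2853 0.9216]  K=[0.6244 -0.0668; 0.1301 0.8238]  nu=[-2.1079, -4.4045]  x^+=[0.0235, -1.2251]  P^+=[0.2160 0.0571; 0.0571 0.1243]
step 2: x^-=[0.2346, -1.3332]  P^-=[0.3628 0.0795; 0.0795 0.4906]  S=[0.6940 -0.0534; -0.0534 0.6050]  K=[0.5149 0.0030; 0.1254 0.7839]  nu=[0.7021, 2.3112]  x^+=[0.6030, 0.5666]  P^+=[0.1789 0.0549; 0.0549 0.1184]
step 3: x^-=[0.5791, 0.6719]  P^-=[0.3170 0.0742; 0.0742 0.4829]  S=[0.6489 -0.0450; -0.0450 0.5965]  K=[0.4809 0.0066; 0.1165 0.7823]  nu=[0.5479, -1.3939]  x^+=[0.8334, -0.3547]  P^+=[0.1672 0.0517; 0.0517 0.1173]
step 4: x^-=[0.9937, -0.3116]  P^-=[0.3034 0.0695; 0.0695 0.4808]  S=[0.6360 -0.0457; -0.0457 0.5961]  K=[0.4697 0.0050; 0.1125 0.7815]  nu=[1.9445, -2.7702]  x^+=[1.8931, -2.2578]  P^+=[0.1633 0.0503; 0.0503 0.1168]
step 5: x^-=[2.5041, -2.2906]  P^-=[0.2990 0.0675; 0.0675 0.4799]  S=[0.6319 -0.0464; -0.0464 0.5959]  K=[0.4660 0.0041; 0.1111 0.7812]  nu=[-3.9845, 6.3068]  x^+=[0.6732, 2.1935]  P^+=[0.1619 0.0498; 0.0498 0.1166]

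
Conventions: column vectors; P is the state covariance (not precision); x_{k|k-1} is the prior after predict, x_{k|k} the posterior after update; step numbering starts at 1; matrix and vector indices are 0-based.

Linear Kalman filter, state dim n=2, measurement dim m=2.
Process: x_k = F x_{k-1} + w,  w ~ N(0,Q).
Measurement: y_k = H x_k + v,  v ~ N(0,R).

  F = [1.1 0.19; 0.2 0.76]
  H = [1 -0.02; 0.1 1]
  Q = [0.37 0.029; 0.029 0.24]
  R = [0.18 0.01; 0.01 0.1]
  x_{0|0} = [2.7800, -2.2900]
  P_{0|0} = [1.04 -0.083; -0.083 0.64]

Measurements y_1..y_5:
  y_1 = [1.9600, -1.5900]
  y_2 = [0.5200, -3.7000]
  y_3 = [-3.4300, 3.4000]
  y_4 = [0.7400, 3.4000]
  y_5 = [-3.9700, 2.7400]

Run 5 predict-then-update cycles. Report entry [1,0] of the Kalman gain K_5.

step 1: x^-=[2.6229, -1.1844]  P^-=[1.6168 0.2777; 0.2777 0.6260]  S=[1.7860 0.4363; 0.4363 0.7977]  K=[0.8860 0.0662; -0.0597 0.8522]  nu=[-0.6866, -0.6679]  x^+=[1.9704, -1.7126]  P^+=[0.1601 -0.0005; -0.0005 0.0847]
step 2: x^-=[1.8420, -0.9075]  P^-=[0.5666 0.0760; 0.0760 0.2952]  S=[0.7437 0.1366; 0.1366 0.4160]  K=[0.7463 0.0738; -0.0420 0.7415]  nu=[-1.3402, -2.9767]  x^+=[0.6221, -3.0585]  P^+=[0.1351 0.0013; 0.0013 0.0736]
step 3: x^-=[0.1032, -2.2001]  P^-=[0.5367 0.0705; 0.0705 0.2883]  S=[0.7140 0.1283; 0.1283 0.4078]  K=[0.7366 0.0728; -0.0418 0.7375]  nu=[-3.5772, 5.5897]  x^+=[-2.1248, 2.0718]  P^+=[0.1333 0.0013; 0.0013 0.0732]
step 4: x^-=[-1.9437, 1.1496]  P^-=[0.5345 0.0701; 0.0701 0.2880]  S=[0.7119 0.1276; 0.1276 0.4074]  K=[0.7359 0.0727; -0.0419 0.7373]  nu=[2.7067, 2.4448]  x^+=[0.2258, 2.8389]  P^+=[0.1332 0.0013; 0.0013 0.0732]
step 5: x^-=[0.7878, 2.2027]  P^-=[0.5344 0.0700; 0.0700 0.2880]  S=[0.7117 0.1276; 0.1276 0.4073]  K=[0.7359 0.0726; -0.0419 0.7373]  nu=[-4.7138, 0.4585]  x^+=[-2.6476, 2.7381]  P^+=[0.1332 0.0013; 0.0013 0.0732]

K[1,0] = -0.0419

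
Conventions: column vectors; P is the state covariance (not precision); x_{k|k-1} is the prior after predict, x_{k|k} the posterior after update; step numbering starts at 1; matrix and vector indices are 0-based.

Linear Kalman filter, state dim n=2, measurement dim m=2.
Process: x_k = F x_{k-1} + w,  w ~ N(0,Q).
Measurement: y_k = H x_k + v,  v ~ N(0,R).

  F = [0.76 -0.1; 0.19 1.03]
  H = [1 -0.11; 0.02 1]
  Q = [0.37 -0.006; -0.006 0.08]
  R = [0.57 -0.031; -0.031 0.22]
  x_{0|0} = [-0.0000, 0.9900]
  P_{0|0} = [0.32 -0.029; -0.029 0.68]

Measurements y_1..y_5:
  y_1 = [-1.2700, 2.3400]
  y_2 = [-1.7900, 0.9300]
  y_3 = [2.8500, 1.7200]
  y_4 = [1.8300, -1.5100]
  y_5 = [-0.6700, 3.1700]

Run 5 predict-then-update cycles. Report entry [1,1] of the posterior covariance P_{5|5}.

P_post[1,1] = 0.1053

step 1: x^-=[-0.0990, 1.0197]  P^-=[0.5660 -0.0520; -0.0520 0.8016]  S=[1.1572 -0.1597; -0.1597 1.0198]  K=[0.4994 0.0383; -0.0130 0.7830]  nu=[-1.0588, 1.3223]  x^+=[-0.5771, 2.0689]  P^+=[0.2821 -0.0127; -0.0127 0.1729]
step 2: x^-=[-0.6455, 2.0213]  P^-=[0.5366 0.0072; 0.0072 0.2687]  S=[1.1082 -0.0426; -0.0426 0.4892]  K=[0.4865 0.0791; 0.0010 0.5496]  nu=[-0.9222, -1.0784]  x^+=[-1.1794, 1.4277]  P^+=[0.2745 -0.0032; -0.0032 0.1209]
step 3: x^-=[-1.0391, 1.2464]  P^-=[0.5302 0.0188; 0.0188 0.2170]  S=[1.0987 -0.0255; -0.0255 0.4379]  K=[0.4829 0.0952; 0.0069 0.4967]  nu=[4.0262, 0.4943]  x^+=[0.9523, 1.5198]  P^+=[0.2724 0.0005; 0.0005 0.1091]
step 4: x^-=[0.5718, 1.7463]  P^-=[0.5283 0.0225; 0.0225 0.2057]  S=[1.0959 -0.0206; -0.0206 0.4268]  K=[0.4817 0.1007; 0.0090 0.4835]  nu=[1.4503, -3.2677]  x^+=[0.9413, 0.1794]  P^+=[0.2717 0.0018; 0.0018 0.1061]
step 5: x^-=[0.6974, 0.3637]  P^-=[0.5277 0.0237; 0.0237 0.2030]  S=[1.0950 -0.0192; -0.0192 0.4242]  K=[0.4814 0.1024; 0.0096 0.4802]  nu=[-1.3274, 2.7924]  x^+=[0.3445, 1.6917]  P^+=[0.2714 0.0022; 0.0022 0.1053]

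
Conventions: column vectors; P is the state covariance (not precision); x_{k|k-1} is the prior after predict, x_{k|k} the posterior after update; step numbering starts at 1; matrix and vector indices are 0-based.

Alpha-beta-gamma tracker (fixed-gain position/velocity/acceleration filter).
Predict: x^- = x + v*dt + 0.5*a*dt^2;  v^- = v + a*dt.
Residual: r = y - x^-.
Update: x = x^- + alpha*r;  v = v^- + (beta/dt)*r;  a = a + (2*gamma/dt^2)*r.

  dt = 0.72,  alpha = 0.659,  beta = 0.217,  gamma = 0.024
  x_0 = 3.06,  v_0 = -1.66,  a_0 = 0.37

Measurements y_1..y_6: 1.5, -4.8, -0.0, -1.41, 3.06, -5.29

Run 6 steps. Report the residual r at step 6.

step 1: x_pred=1.9607  r=-0.4607  x^+=1.6571  v^+=-1.5325  a^+=0.3273
step 2: x_pred=0.6386  r=-5.4386  x^+=-2.9454  v^+=-2.9359  a^+=-0.1762
step 3: x_pred=-5.1050  r=5.1050  x^+=-1.7408  v^+=-1.5242  a^+=0.2965
step 4: x_pred=-2.7614  r=1.3514  x^+=-1.8708  v^+=-0.9035  a^+=0.4216
step 5: x_pred=-2.4120  r=5.4720  x^+=1.1940  v^+=1.0493  a^+=0.9282
step 6: x_pred=2.1901  r=-7.4801  x^+=-2.7393  v^+=-0.5368  a^+=0.2356

resid = -7.4801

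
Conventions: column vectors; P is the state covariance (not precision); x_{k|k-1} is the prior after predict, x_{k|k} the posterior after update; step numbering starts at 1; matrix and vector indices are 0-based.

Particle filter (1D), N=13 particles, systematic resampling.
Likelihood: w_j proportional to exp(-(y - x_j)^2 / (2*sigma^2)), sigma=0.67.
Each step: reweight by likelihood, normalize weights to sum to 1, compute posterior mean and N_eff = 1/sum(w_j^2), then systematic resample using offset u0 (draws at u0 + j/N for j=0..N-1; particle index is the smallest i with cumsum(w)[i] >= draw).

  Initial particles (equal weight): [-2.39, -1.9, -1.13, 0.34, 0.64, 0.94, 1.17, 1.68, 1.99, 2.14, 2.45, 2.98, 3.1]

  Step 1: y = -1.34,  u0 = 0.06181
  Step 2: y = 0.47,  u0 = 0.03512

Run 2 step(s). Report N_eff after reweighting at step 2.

step 1: w=[0.1457, 0.3508, 0.4737, 0.0215, 0.0063, 0.0015, 0.0004, 0.0000, 0.0000, 0.0000, 0.0000, 0.0000, 0.0000]  mean=-1.5368  Neff=2.7086  idx=[0, 0, 1, 1, 1, 1, 2, 2, 2, 2, 2, 2, 3]
step 2: w=[0.0001, 0.0001, 0.0014, 0.0014, 0.0014, 0.0014, 0.0432, 0.0432, 0.0432, 0.0432, 0.0432, 0.0432, 0.7346]  mean=-0.0547  Neff=1.8151  idx=[6, 8, 10, 12, 12, 12, 12, 12, 12, 12, 12, 12, 12]

N_eff = 1.8151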